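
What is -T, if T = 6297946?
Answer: -6297946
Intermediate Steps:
-T = -1*6297946 = -6297946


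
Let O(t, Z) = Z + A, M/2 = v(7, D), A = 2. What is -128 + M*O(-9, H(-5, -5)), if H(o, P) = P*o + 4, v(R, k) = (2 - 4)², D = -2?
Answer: 120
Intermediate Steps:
v(R, k) = 4 (v(R, k) = (-2)² = 4)
H(o, P) = 4 + P*o
M = 8 (M = 2*4 = 8)
O(t, Z) = 2 + Z (O(t, Z) = Z + 2 = 2 + Z)
-128 + M*O(-9, H(-5, -5)) = -128 + 8*(2 + (4 - 5*(-5))) = -128 + 8*(2 + (4 + 25)) = -128 + 8*(2 + 29) = -128 + 8*31 = -128 + 248 = 120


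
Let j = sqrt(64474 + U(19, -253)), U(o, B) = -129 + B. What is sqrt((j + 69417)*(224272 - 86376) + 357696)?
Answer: 2*sqrt(2393171082 + 482636*sqrt(327)) ≈ 98018.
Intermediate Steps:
j = 14*sqrt(327) (j = sqrt(64474 + (-129 - 253)) = sqrt(64474 - 382) = sqrt(64092) = 14*sqrt(327) ≈ 253.16)
sqrt((j + 69417)*(224272 - 86376) + 357696) = sqrt((14*sqrt(327) + 69417)*(224272 - 86376) + 357696) = sqrt((69417 + 14*sqrt(327))*137896 + 357696) = sqrt((9572326632 + 1930544*sqrt(327)) + 357696) = sqrt(9572684328 + 1930544*sqrt(327))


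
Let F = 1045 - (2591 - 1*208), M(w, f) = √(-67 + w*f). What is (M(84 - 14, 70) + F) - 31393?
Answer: -32731 + 3*√537 ≈ -32661.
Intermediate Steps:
M(w, f) = √(-67 + f*w)
F = -1338 (F = 1045 - (2591 - 208) = 1045 - 1*2383 = 1045 - 2383 = -1338)
(M(84 - 14, 70) + F) - 31393 = (√(-67 + 70*(84 - 14)) - 1338) - 31393 = (√(-67 + 70*70) - 1338) - 31393 = (√(-67 + 4900) - 1338) - 31393 = (√4833 - 1338) - 31393 = (3*√537 - 1338) - 31393 = (-1338 + 3*√537) - 31393 = -32731 + 3*√537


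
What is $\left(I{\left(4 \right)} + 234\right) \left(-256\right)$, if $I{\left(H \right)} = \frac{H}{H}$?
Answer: $-60160$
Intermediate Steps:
$I{\left(H \right)} = 1$
$\left(I{\left(4 \right)} + 234\right) \left(-256\right) = \left(1 + 234\right) \left(-256\right) = 235 \left(-256\right) = -60160$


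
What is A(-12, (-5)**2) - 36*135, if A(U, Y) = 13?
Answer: -4847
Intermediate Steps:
A(-12, (-5)**2) - 36*135 = 13 - 36*135 = 13 - 4860 = -4847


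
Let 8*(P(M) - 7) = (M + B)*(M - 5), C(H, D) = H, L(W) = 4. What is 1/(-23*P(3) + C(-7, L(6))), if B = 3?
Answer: -2/267 ≈ -0.0074906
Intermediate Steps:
P(M) = 7 + (-5 + M)*(3 + M)/8 (P(M) = 7 + ((M + 3)*(M - 5))/8 = 7 + ((3 + M)*(-5 + M))/8 = 7 + ((-5 + M)*(3 + M))/8 = 7 + (-5 + M)*(3 + M)/8)
1/(-23*P(3) + C(-7, L(6))) = 1/(-23*(41/8 - ¼*3 + (⅛)*3²) - 7) = 1/(-23*(41/8 - ¾ + (⅛)*9) - 7) = 1/(-23*(41/8 - ¾ + 9/8) - 7) = 1/(-23*11/2 - 7) = 1/(-253/2 - 7) = 1/(-267/2) = -2/267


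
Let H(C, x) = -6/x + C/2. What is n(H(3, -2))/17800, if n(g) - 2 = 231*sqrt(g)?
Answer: 1/8900 + 693*sqrt(2)/35600 ≈ 0.027642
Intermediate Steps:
H(C, x) = C/2 - 6/x (H(C, x) = -6/x + C*(1/2) = -6/x + C/2 = C/2 - 6/x)
n(g) = 2 + 231*sqrt(g)
n(H(3, -2))/17800 = (2 + 231*sqrt((1/2)*3 - 6/(-2)))/17800 = (2 + 231*sqrt(3/2 - 6*(-1/2)))*(1/17800) = (2 + 231*sqrt(3/2 + 3))*(1/17800) = (2 + 231*sqrt(9/2))*(1/17800) = (2 + 231*(3*sqrt(2)/2))*(1/17800) = (2 + 693*sqrt(2)/2)*(1/17800) = 1/8900 + 693*sqrt(2)/35600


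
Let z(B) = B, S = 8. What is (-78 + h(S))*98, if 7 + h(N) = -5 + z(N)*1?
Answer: -8036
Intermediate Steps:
h(N) = -12 + N (h(N) = -7 + (-5 + N*1) = -7 + (-5 + N) = -12 + N)
(-78 + h(S))*98 = (-78 + (-12 + 8))*98 = (-78 - 4)*98 = -82*98 = -8036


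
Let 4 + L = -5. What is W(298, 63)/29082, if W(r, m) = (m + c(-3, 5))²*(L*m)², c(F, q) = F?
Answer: 192893400/4847 ≈ 39796.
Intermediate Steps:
L = -9 (L = -4 - 5 = -9)
W(r, m) = 81*m²*(-3 + m)² (W(r, m) = (m - 3)²*(-9*m)² = (-3 + m)²*(81*m²) = 81*m²*(-3 + m)²)
W(298, 63)/29082 = (81*63²*(-3 + 63)²)/29082 = (81*3969*60²)*(1/29082) = (81*3969*3600)*(1/29082) = 1157360400*(1/29082) = 192893400/4847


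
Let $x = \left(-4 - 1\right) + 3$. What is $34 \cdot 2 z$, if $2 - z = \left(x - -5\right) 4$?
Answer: $-680$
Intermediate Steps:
$x = -2$ ($x = -5 + 3 = -2$)
$z = -10$ ($z = 2 - \left(-2 - -5\right) 4 = 2 - \left(-2 + 5\right) 4 = 2 - 3 \cdot 4 = 2 - 12 = -10$)
$34 \cdot 2 z = 34 \cdot 2 \left(-10\right) = 68 \left(-10\right) = -680$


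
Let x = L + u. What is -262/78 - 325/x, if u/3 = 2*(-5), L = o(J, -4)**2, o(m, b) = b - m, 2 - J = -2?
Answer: -17129/1326 ≈ -12.918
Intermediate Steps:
J = 4 (J = 2 - 1*(-2) = 2 + 2 = 4)
L = 64 (L = (-4 - 1*4)**2 = (-4 - 4)**2 = (-8)**2 = 64)
u = -30 (u = 3*(2*(-5)) = 3*(-10) = -30)
x = 34 (x = 64 - 30 = 34)
-262/78 - 325/x = -262/78 - 325/34 = -262*1/78 - 325*1/34 = -131/39 - 325/34 = -17129/1326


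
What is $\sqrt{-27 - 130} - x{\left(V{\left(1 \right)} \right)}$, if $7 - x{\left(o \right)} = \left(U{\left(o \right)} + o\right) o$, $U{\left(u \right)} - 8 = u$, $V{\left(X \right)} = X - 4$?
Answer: $-13 + i \sqrt{157} \approx -13.0 + 12.53 i$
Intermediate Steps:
$V{\left(X \right)} = -4 + X$
$U{\left(u \right)} = 8 + u$
$x{\left(o \right)} = 7 - o \left(8 + 2 o\right)$ ($x{\left(o \right)} = 7 - \left(\left(8 + o\right) + o\right) o = 7 - \left(8 + 2 o\right) o = 7 - o \left(8 + 2 o\right)$)
$\sqrt{-27 - 130} - x{\left(V{\left(1 \right)} \right)} = \sqrt{-27 - 130} - \left(7 - \left(-4 + 1\right)^{2} - \left(-4 + 1\right) \left(8 + \left(-4 + 1\right)\right)\right) = \sqrt{-157} - \left(7 - \left(-3\right)^{2} - - 3 \left(8 - 3\right)\right) = i \sqrt{157} - \left(7 - 9 - \left(-3\right) 5\right) = i \sqrt{157} - \left(7 - 9 + 15\right) = i \sqrt{157} - 13 = -13 + i \sqrt{157}$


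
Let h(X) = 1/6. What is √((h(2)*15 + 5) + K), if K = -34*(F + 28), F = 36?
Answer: I*√8674/2 ≈ 46.567*I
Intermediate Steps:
h(X) = ⅙
K = -2176 (K = -34*(36 + 28) = -34*64 = -2176)
√((h(2)*15 + 5) + K) = √(((⅙)*15 + 5) - 2176) = √((5/2 + 5) - 2176) = √(15/2 - 2176) = √(-4337/2) = I*√8674/2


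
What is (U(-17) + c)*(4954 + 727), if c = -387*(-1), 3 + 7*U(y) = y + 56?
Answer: 15594345/7 ≈ 2.2278e+6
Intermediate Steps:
U(y) = 53/7 + y/7 (U(y) = -3/7 + (y + 56)/7 = -3/7 + (56 + y)/7 = -3/7 + (8 + y/7) = 53/7 + y/7)
c = 387
(U(-17) + c)*(4954 + 727) = ((53/7 + (1/7)*(-17)) + 387)*(4954 + 727) = ((53/7 - 17/7) + 387)*5681 = (36/7 + 387)*5681 = (2745/7)*5681 = 15594345/7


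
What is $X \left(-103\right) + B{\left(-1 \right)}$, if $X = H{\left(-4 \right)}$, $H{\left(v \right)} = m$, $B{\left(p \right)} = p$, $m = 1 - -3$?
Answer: $-413$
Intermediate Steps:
$m = 4$ ($m = 1 + 3 = 4$)
$H{\left(v \right)} = 4$
$X = 4$
$X \left(-103\right) + B{\left(-1 \right)} = 4 \left(-103\right) - 1 = -412 - 1 = -413$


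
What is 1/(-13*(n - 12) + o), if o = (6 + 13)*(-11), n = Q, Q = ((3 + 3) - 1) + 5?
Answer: -1/183 ≈ -0.0054645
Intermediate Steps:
Q = 10 (Q = (6 - 1) + 5 = 5 + 5 = 10)
n = 10
o = -209 (o = 19*(-11) = -209)
1/(-13*(n - 12) + o) = 1/(-13*(10 - 12) - 209) = 1/(-13*(-2) - 209) = 1/(26 - 209) = 1/(-183) = -1/183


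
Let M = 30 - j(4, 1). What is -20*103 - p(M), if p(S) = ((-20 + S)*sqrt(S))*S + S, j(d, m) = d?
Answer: -2086 - 156*sqrt(26) ≈ -2881.4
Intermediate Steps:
M = 26 (M = 30 - 1*4 = 30 - 4 = 26)
p(S) = S + S**(3/2)*(-20 + S) (p(S) = (sqrt(S)*(-20 + S))*S + S = S**(3/2)*(-20 + S) + S = S + S**(3/2)*(-20 + S))
-20*103 - p(M) = -20*103 - (26 + 26**(5/2) - 520*sqrt(26)) = -2060 - (26 + 676*sqrt(26) - 520*sqrt(26)) = -2060 - (26 + 156*sqrt(26)) = -2060 + (-26 - 156*sqrt(26)) = -2086 - 156*sqrt(26)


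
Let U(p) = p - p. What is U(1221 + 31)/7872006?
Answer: 0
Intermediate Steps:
U(p) = 0
U(1221 + 31)/7872006 = 0/7872006 = 0*(1/7872006) = 0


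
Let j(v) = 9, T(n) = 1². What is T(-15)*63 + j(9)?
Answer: 72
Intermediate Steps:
T(n) = 1
T(-15)*63 + j(9) = 1*63 + 9 = 63 + 9 = 72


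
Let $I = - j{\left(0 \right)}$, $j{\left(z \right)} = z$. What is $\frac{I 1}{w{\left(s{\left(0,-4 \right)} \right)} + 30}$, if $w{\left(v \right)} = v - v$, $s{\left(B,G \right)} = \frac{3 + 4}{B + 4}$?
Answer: $0$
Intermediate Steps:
$s{\left(B,G \right)} = \frac{7}{4 + B}$
$w{\left(v \right)} = 0$
$I = 0$ ($I = \left(-1\right) 0 = 0$)
$\frac{I 1}{w{\left(s{\left(0,-4 \right)} \right)} + 30} = \frac{0 \cdot 1}{0 + 30} = \frac{0}{30} = 0 \cdot \frac{1}{30} = 0$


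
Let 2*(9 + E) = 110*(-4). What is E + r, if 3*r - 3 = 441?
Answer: -81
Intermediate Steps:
r = 148 (r = 1 + (⅓)*441 = 1 + 147 = 148)
E = -229 (E = -9 + (110*(-4))/2 = -9 + (½)*(-440) = -9 - 220 = -229)
E + r = -229 + 148 = -81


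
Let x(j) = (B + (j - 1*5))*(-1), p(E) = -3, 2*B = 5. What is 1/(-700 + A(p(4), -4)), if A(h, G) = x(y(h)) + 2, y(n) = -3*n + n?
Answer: -2/1403 ≈ -0.0014255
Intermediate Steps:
B = 5/2 (B = (½)*5 = 5/2 ≈ 2.5000)
y(n) = -2*n
x(j) = 5/2 - j (x(j) = (5/2 + (j - 1*5))*(-1) = (5/2 + (j - 5))*(-1) = (5/2 + (-5 + j))*(-1) = (-5/2 + j)*(-1) = 5/2 - j)
A(h, G) = 9/2 + 2*h (A(h, G) = (5/2 - (-2)*h) + 2 = (5/2 + 2*h) + 2 = 9/2 + 2*h)
1/(-700 + A(p(4), -4)) = 1/(-700 + (9/2 + 2*(-3))) = 1/(-700 + (9/2 - 6)) = 1/(-700 - 3/2) = 1/(-1403/2) = -2/1403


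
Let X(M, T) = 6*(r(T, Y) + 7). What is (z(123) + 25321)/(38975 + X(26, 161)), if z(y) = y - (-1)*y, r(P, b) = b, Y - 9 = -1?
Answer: 25567/39065 ≈ 0.65447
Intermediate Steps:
Y = 8 (Y = 9 - 1 = 8)
z(y) = 2*y (z(y) = y + y = 2*y)
X(M, T) = 90 (X(M, T) = 6*(8 + 7) = 6*15 = 90)
(z(123) + 25321)/(38975 + X(26, 161)) = (2*123 + 25321)/(38975 + 90) = (246 + 25321)/39065 = 25567*(1/39065) = 25567/39065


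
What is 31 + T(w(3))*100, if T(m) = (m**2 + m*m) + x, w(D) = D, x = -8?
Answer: 1031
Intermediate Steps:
T(m) = -8 + 2*m**2 (T(m) = (m**2 + m*m) - 8 = (m**2 + m**2) - 8 = 2*m**2 - 8 = -8 + 2*m**2)
31 + T(w(3))*100 = 31 + (-8 + 2*3**2)*100 = 31 + (-8 + 2*9)*100 = 31 + (-8 + 18)*100 = 31 + 10*100 = 31 + 1000 = 1031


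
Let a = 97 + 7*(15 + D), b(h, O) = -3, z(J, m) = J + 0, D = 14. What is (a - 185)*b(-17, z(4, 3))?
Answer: -345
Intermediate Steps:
z(J, m) = J
a = 300 (a = 97 + 7*(15 + 14) = 97 + 7*29 = 97 + 203 = 300)
(a - 185)*b(-17, z(4, 3)) = (300 - 185)*(-3) = 115*(-3) = -345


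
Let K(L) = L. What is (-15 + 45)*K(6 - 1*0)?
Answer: 180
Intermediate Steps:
(-15 + 45)*K(6 - 1*0) = (-15 + 45)*(6 - 1*0) = 30*(6 + 0) = 30*6 = 180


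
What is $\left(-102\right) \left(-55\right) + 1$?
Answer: $5611$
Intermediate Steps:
$\left(-102\right) \left(-55\right) + 1 = 5610 + 1 = 5611$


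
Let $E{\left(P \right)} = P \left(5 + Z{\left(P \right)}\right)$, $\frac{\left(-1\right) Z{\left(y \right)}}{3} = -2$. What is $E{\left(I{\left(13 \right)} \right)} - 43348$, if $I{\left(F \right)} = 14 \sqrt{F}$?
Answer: $-43348 + 154 \sqrt{13} \approx -42793.0$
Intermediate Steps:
$Z{\left(y \right)} = 6$ ($Z{\left(y \right)} = \left(-3\right) \left(-2\right) = 6$)
$E{\left(P \right)} = 11 P$ ($E{\left(P \right)} = P \left(5 + 6\right) = P 11 = 11 P$)
$E{\left(I{\left(13 \right)} \right)} - 43348 = 11 \cdot 14 \sqrt{13} - 43348 = 154 \sqrt{13} - 43348 = -43348 + 154 \sqrt{13}$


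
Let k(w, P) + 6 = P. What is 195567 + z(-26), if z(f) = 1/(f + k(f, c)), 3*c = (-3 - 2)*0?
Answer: 6258143/32 ≈ 1.9557e+5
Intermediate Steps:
c = 0 (c = ((-3 - 2)*0)/3 = (-5*0)/3 = (⅓)*0 = 0)
k(w, P) = -6 + P
z(f) = 1/(-6 + f) (z(f) = 1/(f + (-6 + 0)) = 1/(f - 6) = 1/(-6 + f))
195567 + z(-26) = 195567 + 1/(-6 - 26) = 195567 + 1/(-32) = 195567 - 1/32 = 6258143/32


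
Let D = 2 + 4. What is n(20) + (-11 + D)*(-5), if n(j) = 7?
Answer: 32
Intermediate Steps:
D = 6
n(20) + (-11 + D)*(-5) = 7 + (-11 + 6)*(-5) = 7 - 5*(-5) = 7 + 25 = 32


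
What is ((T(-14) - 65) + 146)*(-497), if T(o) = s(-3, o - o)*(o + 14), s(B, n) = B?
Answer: -40257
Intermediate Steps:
T(o) = -42 - 3*o (T(o) = -3*(o + 14) = -3*(14 + o) = -42 - 3*o)
((T(-14) - 65) + 146)*(-497) = (((-42 - 3*(-14)) - 65) + 146)*(-497) = (((-42 + 42) - 65) + 146)*(-497) = ((0 - 65) + 146)*(-497) = (-65 + 146)*(-497) = 81*(-497) = -40257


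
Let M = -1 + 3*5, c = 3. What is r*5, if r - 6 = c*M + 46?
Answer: 470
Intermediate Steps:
M = 14 (M = -1 + 15 = 14)
r = 94 (r = 6 + (3*14 + 46) = 6 + (42 + 46) = 6 + 88 = 94)
r*5 = 94*5 = 470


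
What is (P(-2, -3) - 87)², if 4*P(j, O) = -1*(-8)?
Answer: 7225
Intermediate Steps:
P(j, O) = 2 (P(j, O) = (-1*(-8))/4 = (¼)*8 = 2)
(P(-2, -3) - 87)² = (2 - 87)² = (-85)² = 7225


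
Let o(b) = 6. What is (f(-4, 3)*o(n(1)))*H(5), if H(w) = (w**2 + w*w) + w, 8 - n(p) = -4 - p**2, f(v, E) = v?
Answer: -1320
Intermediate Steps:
n(p) = 12 + p**2 (n(p) = 8 - (-4 - p**2) = 8 + (4 + p**2) = 12 + p**2)
H(w) = w + 2*w**2 (H(w) = (w**2 + w**2) + w = 2*w**2 + w = w + 2*w**2)
(f(-4, 3)*o(n(1)))*H(5) = (-4*6)*(5*(1 + 2*5)) = -120*(1 + 10) = -120*11 = -24*55 = -1320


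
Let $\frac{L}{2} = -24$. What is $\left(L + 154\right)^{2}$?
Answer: $11236$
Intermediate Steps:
$L = -48$ ($L = 2 \left(-24\right) = -48$)
$\left(L + 154\right)^{2} = \left(-48 + 154\right)^{2} = 106^{2} = 11236$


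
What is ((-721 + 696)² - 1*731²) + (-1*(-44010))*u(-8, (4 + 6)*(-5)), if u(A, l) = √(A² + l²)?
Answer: -533736 + 88020*√641 ≈ 1.6948e+6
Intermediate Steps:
((-721 + 696)² - 1*731²) + (-1*(-44010))*u(-8, (4 + 6)*(-5)) = ((-721 + 696)² - 1*731²) + (-1*(-44010))*√((-8)² + ((4 + 6)*(-5))²) = ((-25)² - 1*534361) + 44010*√(64 + (10*(-5))²) = (625 - 534361) + 44010*√(64 + (-50)²) = -533736 + 44010*√(64 + 2500) = -533736 + 44010*√2564 = -533736 + 44010*(2*√641) = -533736 + 88020*√641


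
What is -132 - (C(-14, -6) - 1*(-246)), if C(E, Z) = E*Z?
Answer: -462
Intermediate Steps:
-132 - (C(-14, -6) - 1*(-246)) = -132 - (-14*(-6) - 1*(-246)) = -132 - (84 + 246) = -132 - 1*330 = -132 - 330 = -462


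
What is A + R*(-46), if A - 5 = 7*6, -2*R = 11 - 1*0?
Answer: 300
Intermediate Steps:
R = -11/2 (R = -(11 - 1*0)/2 = -(11 + 0)/2 = -½*11 = -11/2 ≈ -5.5000)
A = 47 (A = 5 + 7*6 = 5 + 42 = 47)
A + R*(-46) = 47 - 11/2*(-46) = 47 + 253 = 300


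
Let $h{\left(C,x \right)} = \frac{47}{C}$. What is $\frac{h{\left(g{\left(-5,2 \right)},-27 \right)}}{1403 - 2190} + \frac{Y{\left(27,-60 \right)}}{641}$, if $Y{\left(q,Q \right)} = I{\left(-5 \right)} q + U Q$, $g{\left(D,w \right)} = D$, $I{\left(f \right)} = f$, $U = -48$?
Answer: $\frac{10831702}{2522335} \approx 4.2943$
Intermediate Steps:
$Y{\left(q,Q \right)} = - 48 Q - 5 q$ ($Y{\left(q,Q \right)} = - 5 q - 48 Q = - 48 Q - 5 q$)
$\frac{h{\left(g{\left(-5,2 \right)},-27 \right)}}{1403 - 2190} + \frac{Y{\left(27,-60 \right)}}{641} = \frac{47 \frac{1}{-5}}{1403 - 2190} + \frac{\left(-48\right) \left(-60\right) - 135}{641} = \frac{47 \left(- \frac{1}{5}\right)}{-787} + \left(2880 - 135\right) \frac{1}{641} = \left(- \frac{47}{5}\right) \left(- \frac{1}{787}\right) + 2745 \cdot \frac{1}{641} = \frac{47}{3935} + \frac{2745}{641} = \frac{10831702}{2522335}$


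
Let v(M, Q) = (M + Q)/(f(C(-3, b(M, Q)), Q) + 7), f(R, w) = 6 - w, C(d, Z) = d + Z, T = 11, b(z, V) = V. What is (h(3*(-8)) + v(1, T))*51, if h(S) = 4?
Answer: 510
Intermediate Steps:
C(d, Z) = Z + d
v(M, Q) = (M + Q)/(13 - Q) (v(M, Q) = (M + Q)/((6 - Q) + 7) = (M + Q)/(13 - Q))
(h(3*(-8)) + v(1, T))*51 = (4 + (-1*1 - 1*11)/(-13 + 11))*51 = (4 + (-1 - 11)/(-2))*51 = (4 - 1/2*(-12))*51 = (4 + 6)*51 = 10*51 = 510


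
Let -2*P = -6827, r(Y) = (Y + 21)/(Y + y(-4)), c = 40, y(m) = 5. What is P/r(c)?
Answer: 307215/122 ≈ 2518.2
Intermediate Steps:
r(Y) = (21 + Y)/(5 + Y) (r(Y) = (Y + 21)/(Y + 5) = (21 + Y)/(5 + Y))
P = 6827/2 (P = -1/2*(-6827) = 6827/2 ≈ 3413.5)
P/r(c) = 6827/(2*(((21 + 40)/(5 + 40)))) = 6827/(2*((61/45))) = 6827/(2*(((1/45)*61))) = 6827/(2*(61/45)) = (6827/2)*(45/61) = 307215/122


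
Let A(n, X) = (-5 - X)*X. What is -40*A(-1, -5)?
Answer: 0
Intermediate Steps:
A(n, X) = X*(-5 - X)
-40*A(-1, -5) = -(-40)*(-5)*(5 - 5) = -(-40)*(-5)*0 = -40*0 = 0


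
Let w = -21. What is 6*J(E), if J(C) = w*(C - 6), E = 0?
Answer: 756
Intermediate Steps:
J(C) = 126 - 21*C (J(C) = -21*(C - 6) = -21*(-6 + C) = 126 - 21*C)
6*J(E) = 6*(126 - 21*0) = 6*(126 + 0) = 6*126 = 756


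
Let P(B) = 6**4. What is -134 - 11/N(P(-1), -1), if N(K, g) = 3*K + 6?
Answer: -47437/354 ≈ -134.00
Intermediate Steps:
P(B) = 1296
N(K, g) = 6 + 3*K
-134 - 11/N(P(-1), -1) = -134 - 11/(6 + 3*1296) = -134 - 11/(6 + 3888) = -134 - 11/3894 = -134 - 11*1/3894 = -134 - 1/354 = -47437/354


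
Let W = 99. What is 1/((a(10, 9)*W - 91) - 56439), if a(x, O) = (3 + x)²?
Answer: -1/39799 ≈ -2.5126e-5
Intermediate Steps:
1/((a(10, 9)*W - 91) - 56439) = 1/(((3 + 10)²*99 - 91) - 56439) = 1/((13²*99 - 91) - 56439) = 1/((169*99 - 91) - 56439) = 1/((16731 - 91) - 56439) = 1/(16640 - 56439) = 1/(-39799) = -1/39799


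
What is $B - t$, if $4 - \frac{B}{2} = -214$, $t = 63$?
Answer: $373$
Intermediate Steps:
$B = 436$ ($B = 8 - -428 = 8 + 428 = 436$)
$B - t = 436 - 63 = 373$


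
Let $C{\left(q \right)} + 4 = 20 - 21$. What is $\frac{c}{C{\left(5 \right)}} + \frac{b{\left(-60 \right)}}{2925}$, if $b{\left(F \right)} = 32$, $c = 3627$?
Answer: $- \frac{2121763}{2925} \approx -725.39$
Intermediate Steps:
$C{\left(q \right)} = -5$ ($C{\left(q \right)} = -4 + \left(20 - 21\right) = -4 - 1 = -5$)
$\frac{c}{C{\left(5 \right)}} + \frac{b{\left(-60 \right)}}{2925} = \frac{3627}{-5} + \frac{32}{2925} = 3627 \left(- \frac{1}{5}\right) + 32 \cdot \frac{1}{2925} = - \frac{3627}{5} + \frac{32}{2925} = - \frac{2121763}{2925}$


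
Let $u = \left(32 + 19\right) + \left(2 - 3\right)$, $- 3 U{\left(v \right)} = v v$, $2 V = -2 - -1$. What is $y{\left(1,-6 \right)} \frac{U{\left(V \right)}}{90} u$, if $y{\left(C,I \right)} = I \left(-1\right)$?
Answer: $- \frac{5}{18} \approx -0.27778$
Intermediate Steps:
$V = - \frac{1}{2}$ ($V = \frac{-2 - -1}{2} = \frac{-2 + 1}{2} = \frac{1}{2} \left(-1\right) = - \frac{1}{2} \approx -0.5$)
$y{\left(C,I \right)} = - I$
$U{\left(v \right)} = - \frac{v^{2}}{3}$ ($U{\left(v \right)} = - \frac{v v}{3} = - \frac{v^{2}}{3}$)
$u = 50$ ($u = 51 + \left(2 - 3\right) = 51 - 1 = 50$)
$y{\left(1,-6 \right)} \frac{U{\left(V \right)}}{90} u = \left(-1\right) \left(-6\right) \frac{\left(- \frac{1}{3}\right) \left(- \frac{1}{2}\right)^{2}}{90} \cdot 50 = 6 \left(- \frac{1}{3}\right) \frac{1}{4} \cdot \frac{1}{90} \cdot 50 = 6 \left(\left(- \frac{1}{12}\right) \frac{1}{90}\right) 50 = 6 \left(- \frac{1}{1080}\right) 50 = \left(- \frac{1}{180}\right) 50 = - \frac{5}{18}$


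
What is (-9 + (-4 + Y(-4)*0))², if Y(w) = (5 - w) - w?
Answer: 169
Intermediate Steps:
Y(w) = 5 - 2*w
(-9 + (-4 + Y(-4)*0))² = (-9 + (-4 + (5 - 2*(-4))*0))² = (-9 + (-4 + (5 + 8)*0))² = (-9 + (-4 + 13*0))² = (-9 + (-4 + 0))² = (-9 - 4)² = (-13)² = 169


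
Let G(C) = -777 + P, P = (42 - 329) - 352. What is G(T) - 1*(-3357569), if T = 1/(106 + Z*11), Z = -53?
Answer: 3356153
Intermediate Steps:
T = -1/477 (T = 1/(106 - 53*11) = 1/(106 - 583) = 1/(-477) = -1/477 ≈ -0.0020964)
P = -639 (P = -287 - 352 = -639)
G(C) = -1416 (G(C) = -777 - 639 = -1416)
G(T) - 1*(-3357569) = -1416 - 1*(-3357569) = -1416 + 3357569 = 3356153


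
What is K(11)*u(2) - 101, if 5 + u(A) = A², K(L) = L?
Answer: -112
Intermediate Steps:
u(A) = -5 + A²
K(11)*u(2) - 101 = 11*(-5 + 2²) - 101 = 11*(-5 + 4) - 101 = 11*(-1) - 101 = -11 - 101 = -112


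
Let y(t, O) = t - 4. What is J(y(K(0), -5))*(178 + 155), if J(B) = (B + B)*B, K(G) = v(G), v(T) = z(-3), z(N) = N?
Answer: 32634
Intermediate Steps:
v(T) = -3
K(G) = -3
y(t, O) = -4 + t
J(B) = 2*B**2 (J(B) = (2*B)*B = 2*B**2)
J(y(K(0), -5))*(178 + 155) = (2*(-4 - 3)**2)*(178 + 155) = (2*(-7)**2)*333 = (2*49)*333 = 98*333 = 32634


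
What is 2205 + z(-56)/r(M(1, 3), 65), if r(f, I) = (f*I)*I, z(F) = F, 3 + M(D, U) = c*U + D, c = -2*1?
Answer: 9316132/4225 ≈ 2205.0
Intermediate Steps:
c = -2
M(D, U) = -3 + D - 2*U (M(D, U) = -3 + (-2*U + D) = -3 + (D - 2*U) = -3 + D - 2*U)
r(f, I) = f*I**2 (r(f, I) = (I*f)*I = f*I**2)
2205 + z(-56)/r(M(1, 3), 65) = 2205 - 56*1/(4225*(-3 + 1 - 2*3)) = 2205 - 56*1/(4225*(-3 + 1 - 6)) = 2205 - 56/((-8*4225)) = 2205 - 56/(-33800) = 2205 - 56*(-1/33800) = 2205 + 7/4225 = 9316132/4225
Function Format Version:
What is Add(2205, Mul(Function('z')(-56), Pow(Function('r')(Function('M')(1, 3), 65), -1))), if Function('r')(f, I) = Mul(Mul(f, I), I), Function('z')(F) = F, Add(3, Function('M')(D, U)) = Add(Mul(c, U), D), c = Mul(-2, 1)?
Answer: Rational(9316132, 4225) ≈ 2205.0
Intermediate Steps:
c = -2
Function('M')(D, U) = Add(-3, D, Mul(-2, U)) (Function('M')(D, U) = Add(-3, Add(Mul(-2, U), D)) = Add(-3, Add(D, Mul(-2, U))) = Add(-3, D, Mul(-2, U)))
Function('r')(f, I) = Mul(f, Pow(I, 2)) (Function('r')(f, I) = Mul(Mul(I, f), I) = Mul(f, Pow(I, 2)))
Add(2205, Mul(Function('z')(-56), Pow(Function('r')(Function('M')(1, 3), 65), -1))) = Add(2205, Mul(-56, Pow(Mul(Add(-3, 1, Mul(-2, 3)), Pow(65, 2)), -1))) = Add(2205, Mul(-56, Pow(Mul(Add(-3, 1, -6), 4225), -1))) = Add(2205, Mul(-56, Pow(Mul(-8, 4225), -1))) = Add(2205, Mul(-56, Pow(-33800, -1))) = Add(2205, Mul(-56, Rational(-1, 33800))) = Add(2205, Rational(7, 4225)) = Rational(9316132, 4225)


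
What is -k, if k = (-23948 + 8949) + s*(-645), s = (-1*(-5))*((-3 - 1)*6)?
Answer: -62401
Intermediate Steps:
s = -120 (s = 5*(-4*6) = 5*(-24) = -120)
k = 62401 (k = (-23948 + 8949) - 120*(-645) = -14999 + 77400 = 62401)
-k = -1*62401 = -62401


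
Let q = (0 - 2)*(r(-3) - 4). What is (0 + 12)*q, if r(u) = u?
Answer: 168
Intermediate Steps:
q = 14 (q = (0 - 2)*(-3 - 4) = -2*(-7) = 14)
(0 + 12)*q = (0 + 12)*14 = 12*14 = 168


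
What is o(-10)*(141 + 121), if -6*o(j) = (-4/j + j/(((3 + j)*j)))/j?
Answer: 393/350 ≈ 1.1229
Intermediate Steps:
o(j) = -(1/(3 + j) - 4/j)/(6*j) (o(j) = -(-4/j + j/(((3 + j)*j)))/(6*j) = -(-4/j + j/((j*(3 + j))))/(6*j) = -(-4/j + j*(1/(j*(3 + j))))/(6*j) = -(-4/j + 1/(3 + j))/(6*j) = -(1/(3 + j) - 4/j)/(6*j))
o(-10)*(141 + 121) = ((½)*(4 - 10)/((-10)²*(3 - 10)))*(141 + 121) = ((½)*(1/100)*(-6)/(-7))*262 = ((½)*(1/100)*(-⅐)*(-6))*262 = (3/700)*262 = 393/350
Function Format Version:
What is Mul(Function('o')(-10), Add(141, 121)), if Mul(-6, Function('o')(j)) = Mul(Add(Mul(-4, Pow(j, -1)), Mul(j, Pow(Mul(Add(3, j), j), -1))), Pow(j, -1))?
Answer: Rational(393, 350) ≈ 1.1229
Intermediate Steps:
Function('o')(j) = Mul(Rational(-1, 6), Pow(j, -1), Add(Pow(Add(3, j), -1), Mul(-4, Pow(j, -1)))) (Function('o')(j) = Mul(Rational(-1, 6), Mul(Add(Mul(-4, Pow(j, -1)), Mul(j, Pow(Mul(Add(3, j), j), -1))), Pow(j, -1))) = Mul(Rational(-1, 6), Mul(Add(Mul(-4, Pow(j, -1)), Mul(j, Pow(Mul(j, Add(3, j)), -1))), Pow(j, -1))) = Mul(Rational(-1, 6), Mul(Add(Mul(-4, Pow(j, -1)), Mul(j, Mul(Pow(j, -1), Pow(Add(3, j), -1)))), Pow(j, -1))) = Mul(Rational(-1, 6), Mul(Add(Mul(-4, Pow(j, -1)), Pow(Add(3, j), -1)), Pow(j, -1))) = Mul(Rational(-1, 6), Mul(Add(Pow(Add(3, j), -1), Mul(-4, Pow(j, -1))), Pow(j, -1))) = Mul(Rational(-1, 6), Mul(Pow(j, -1), Add(Pow(Add(3, j), -1), Mul(-4, Pow(j, -1))))) = Mul(Rational(-1, 6), Pow(j, -1), Add(Pow(Add(3, j), -1), Mul(-4, Pow(j, -1)))))
Mul(Function('o')(-10), Add(141, 121)) = Mul(Mul(Rational(1, 2), Pow(-10, -2), Pow(Add(3, -10), -1), Add(4, -10)), Add(141, 121)) = Mul(Mul(Rational(1, 2), Rational(1, 100), Pow(-7, -1), -6), 262) = Mul(Mul(Rational(1, 2), Rational(1, 100), Rational(-1, 7), -6), 262) = Mul(Rational(3, 700), 262) = Rational(393, 350)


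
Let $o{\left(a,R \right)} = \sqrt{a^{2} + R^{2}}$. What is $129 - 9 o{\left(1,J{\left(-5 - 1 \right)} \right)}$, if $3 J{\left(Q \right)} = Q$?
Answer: $129 - 9 \sqrt{5} \approx 108.88$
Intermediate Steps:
$J{\left(Q \right)} = \frac{Q}{3}$
$o{\left(a,R \right)} = \sqrt{R^{2} + a^{2}}$
$129 - 9 o{\left(1,J{\left(-5 - 1 \right)} \right)} = 129 - 9 \sqrt{\left(\frac{-5 - 1}{3}\right)^{2} + 1^{2}} = 129 - 9 \sqrt{\left(\frac{-5 - 1}{3}\right)^{2} + 1} = 129 - 9 \sqrt{\left(\frac{1}{3} \left(-6\right)\right)^{2} + 1} = 129 - 9 \sqrt{\left(-2\right)^{2} + 1} = 129 - 9 \sqrt{4 + 1} = 129 - 9 \sqrt{5}$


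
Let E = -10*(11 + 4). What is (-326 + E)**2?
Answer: 226576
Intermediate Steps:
E = -150 (E = -10*15 = -150)
(-326 + E)**2 = (-326 - 150)**2 = (-476)**2 = 226576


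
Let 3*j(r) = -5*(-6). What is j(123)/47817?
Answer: 10/47817 ≈ 0.00020913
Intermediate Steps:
j(r) = 10 (j(r) = (-5*(-6))/3 = (1/3)*30 = 10)
j(123)/47817 = 10/47817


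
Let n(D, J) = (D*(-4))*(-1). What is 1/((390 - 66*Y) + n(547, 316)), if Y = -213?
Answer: 1/16636 ≈ 6.0111e-5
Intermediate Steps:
n(D, J) = 4*D (n(D, J) = -4*D*(-1) = 4*D)
1/((390 - 66*Y) + n(547, 316)) = 1/((390 - 66*(-213)) + 4*547) = 1/((390 + 14058) + 2188) = 1/(14448 + 2188) = 1/16636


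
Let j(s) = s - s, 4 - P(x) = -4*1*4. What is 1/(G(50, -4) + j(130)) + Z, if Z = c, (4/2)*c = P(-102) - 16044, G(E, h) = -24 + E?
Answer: -208311/26 ≈ -8012.0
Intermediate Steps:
P(x) = 20 (P(x) = 4 - (-4*1)*4 = 4 - (-4)*4 = 4 - 1*(-16) = 4 + 16 = 20)
j(s) = 0
c = -8012 (c = (20 - 16044)/2 = (½)*(-16024) = -8012)
Z = -8012
1/(G(50, -4) + j(130)) + Z = 1/((-24 + 50) + 0) - 8012 = 1/(26 + 0) - 8012 = 1/26 - 8012 = -208311/26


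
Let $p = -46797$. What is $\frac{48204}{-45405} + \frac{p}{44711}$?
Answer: $- \frac{475562981}{225566995} \approx -2.1083$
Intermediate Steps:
$\frac{48204}{-45405} + \frac{p}{44711} = \frac{48204}{-45405} - \frac{46797}{44711} = 48204 \left(- \frac{1}{45405}\right) - \frac{46797}{44711} = - \frac{5356}{5045} - \frac{46797}{44711} = - \frac{475562981}{225566995}$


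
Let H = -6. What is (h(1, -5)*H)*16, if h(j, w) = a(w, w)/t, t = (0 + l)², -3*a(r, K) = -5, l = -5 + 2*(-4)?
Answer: -160/169 ≈ -0.94675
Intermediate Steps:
l = -13 (l = -5 - 8 = -13)
a(r, K) = 5/3 (a(r, K) = -⅓*(-5) = 5/3)
t = 169 (t = (0 - 13)² = (-13)² = 169)
h(j, w) = 5/507 (h(j, w) = (5/3)/169 = (5/3)*(1/169) = 5/507)
(h(1, -5)*H)*16 = ((5/507)*(-6))*16 = -10/169*16 = -160/169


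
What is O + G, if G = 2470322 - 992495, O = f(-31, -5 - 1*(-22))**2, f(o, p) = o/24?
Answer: 851229313/576 ≈ 1.4778e+6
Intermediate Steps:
f(o, p) = o/24 (f(o, p) = o*(1/24) = o/24)
O = 961/576 (O = ((1/24)*(-31))**2 = (-31/24)**2 = 961/576 ≈ 1.6684)
G = 1477827
O + G = 961/576 + 1477827 = 851229313/576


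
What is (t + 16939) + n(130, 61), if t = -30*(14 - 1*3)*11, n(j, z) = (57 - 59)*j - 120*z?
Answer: 5729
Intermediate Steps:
n(j, z) = -120*z - 2*j (n(j, z) = -2*j - 120*z = -120*z - 2*j)
t = -3630 (t = -30*(14 - 3)*11 = -30*11*11 = -330*11 = -3630)
(t + 16939) + n(130, 61) = (-3630 + 16939) + (-120*61 - 2*130) = 13309 + (-7320 - 260) = 13309 - 7580 = 5729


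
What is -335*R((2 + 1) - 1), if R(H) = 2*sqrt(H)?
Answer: -670*sqrt(2) ≈ -947.52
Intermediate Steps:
-335*R((2 + 1) - 1) = -670*sqrt((2 + 1) - 1) = -670*sqrt(3 - 1) = -670*sqrt(2)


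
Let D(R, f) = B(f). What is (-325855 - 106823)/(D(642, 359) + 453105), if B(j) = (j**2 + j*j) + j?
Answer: -216339/355613 ≈ -0.60836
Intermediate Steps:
B(j) = j + 2*j**2 (B(j) = (j**2 + j**2) + j = 2*j**2 + j = j + 2*j**2)
D(R, f) = f*(1 + 2*f)
(-325855 - 106823)/(D(642, 359) + 453105) = (-325855 - 106823)/(359*(1 + 2*359) + 453105) = -432678/(359*(1 + 718) + 453105) = -432678/(359*719 + 453105) = -432678/(258121 + 453105) = -432678/711226 = -432678*1/711226 = -216339/355613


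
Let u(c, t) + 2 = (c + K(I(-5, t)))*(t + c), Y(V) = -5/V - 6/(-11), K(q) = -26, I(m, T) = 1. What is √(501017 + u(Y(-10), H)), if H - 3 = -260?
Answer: √245582679/22 ≈ 712.32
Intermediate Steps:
H = -257 (H = 3 - 260 = -257)
Y(V) = 6/11 - 5/V (Y(V) = -5/V - 6*(-1/11) = -5/V + 6/11 = 6/11 - 5/V)
u(c, t) = -2 + (-26 + c)*(c + t) (u(c, t) = -2 + (c - 26)*(t + c) = -2 + (-26 + c)*(c + t))
√(501017 + u(Y(-10), H)) = √(501017 + (-2 + (6/11 - 5/(-10))² - 26*(6/11 - 5/(-10)) - 26*(-257) + (6/11 - 5/(-10))*(-257))) = √(501017 + (-2 + (6/11 - 5*(-⅒))² - 26*(6/11 - 5*(-⅒)) + 6682 + (6/11 - 5*(-⅒))*(-257))) = √(501017 + (-2 + (6/11 + ½)² - 26*(6/11 + ½) + 6682 + (6/11 + ½)*(-257))) = √(501017 + (-2 + (23/22)² - 26*23/22 + 6682 + (23/22)*(-257))) = √(501017 + (-2 + 529/484 - 299/11 + 6682 - 5911/22)) = √(501017 + 3090451/484) = √(245582679/484) = √245582679/22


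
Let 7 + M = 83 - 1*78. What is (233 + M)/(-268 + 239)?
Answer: -231/29 ≈ -7.9655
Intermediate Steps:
M = -2 (M = -7 + (83 - 1*78) = -7 + (83 - 78) = -7 + 5 = -2)
(233 + M)/(-268 + 239) = (233 - 2)/(-268 + 239) = 231/(-29) = 231*(-1/29) = -231/29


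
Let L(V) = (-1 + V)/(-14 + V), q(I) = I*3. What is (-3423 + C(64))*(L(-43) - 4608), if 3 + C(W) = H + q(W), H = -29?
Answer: 856902956/57 ≈ 1.5033e+7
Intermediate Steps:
q(I) = 3*I
L(V) = (-1 + V)/(-14 + V)
C(W) = -32 + 3*W (C(W) = -3 + (-29 + 3*W) = -32 + 3*W)
(-3423 + C(64))*(L(-43) - 4608) = (-3423 + (-32 + 3*64))*((-1 - 43)/(-14 - 43) - 4608) = (-3423 + (-32 + 192))*(-44/(-57) - 4608) = (-3423 + 160)*(-1/57*(-44) - 4608) = -3263*(44/57 - 4608) = -3263*(-262612/57) = 856902956/57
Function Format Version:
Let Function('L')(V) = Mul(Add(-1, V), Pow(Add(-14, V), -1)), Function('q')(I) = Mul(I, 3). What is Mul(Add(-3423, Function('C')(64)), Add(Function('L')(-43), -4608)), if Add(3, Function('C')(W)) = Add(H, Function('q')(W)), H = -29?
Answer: Rational(856902956, 57) ≈ 1.5033e+7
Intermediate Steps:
Function('q')(I) = Mul(3, I)
Function('L')(V) = Mul(Pow(Add(-14, V), -1), Add(-1, V))
Function('C')(W) = Add(-32, Mul(3, W)) (Function('C')(W) = Add(-3, Add(-29, Mul(3, W))) = Add(-32, Mul(3, W)))
Mul(Add(-3423, Function('C')(64)), Add(Function('L')(-43), -4608)) = Mul(Add(-3423, Add(-32, Mul(3, 64))), Add(Mul(Pow(Add(-14, -43), -1), Add(-1, -43)), -4608)) = Mul(Add(-3423, Add(-32, 192)), Add(Mul(Pow(-57, -1), -44), -4608)) = Mul(Add(-3423, 160), Add(Mul(Rational(-1, 57), -44), -4608)) = Mul(-3263, Add(Rational(44, 57), -4608)) = Mul(-3263, Rational(-262612, 57)) = Rational(856902956, 57)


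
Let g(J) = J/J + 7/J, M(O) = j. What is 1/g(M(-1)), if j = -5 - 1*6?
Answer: 11/4 ≈ 2.7500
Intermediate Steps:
j = -11 (j = -5 - 6 = -11)
M(O) = -11
g(J) = 1 + 7/J
1/g(M(-1)) = 1/((7 - 11)/(-11)) = 1/(-1/11*(-4)) = 1/(4/11) = 11/4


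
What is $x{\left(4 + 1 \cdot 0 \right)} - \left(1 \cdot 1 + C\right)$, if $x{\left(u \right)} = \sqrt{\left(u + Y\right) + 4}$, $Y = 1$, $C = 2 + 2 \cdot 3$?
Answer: $-6$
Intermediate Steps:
$C = 8$ ($C = 2 + 6 = 8$)
$x{\left(u \right)} = \sqrt{5 + u}$ ($x{\left(u \right)} = \sqrt{\left(u + 1\right) + 4} = \sqrt{\left(1 + u\right) + 4} = \sqrt{5 + u}$)
$x{\left(4 + 1 \cdot 0 \right)} - \left(1 \cdot 1 + C\right) = \sqrt{5 + \left(4 + 1 \cdot 0\right)} - \left(1 \cdot 1 + 8\right) = \sqrt{5 + \left(4 + 0\right)} - \left(1 + 8\right) = \sqrt{5 + 4} - 9 = \sqrt{9} - 9 = 3 - 9 = -6$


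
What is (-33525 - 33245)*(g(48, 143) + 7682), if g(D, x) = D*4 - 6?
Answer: -525346360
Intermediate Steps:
g(D, x) = -6 + 4*D (g(D, x) = 4*D - 6 = -6 + 4*D)
(-33525 - 33245)*(g(48, 143) + 7682) = (-33525 - 33245)*((-6 + 4*48) + 7682) = -66770*((-6 + 192) + 7682) = -66770*(186 + 7682) = -66770*7868 = -525346360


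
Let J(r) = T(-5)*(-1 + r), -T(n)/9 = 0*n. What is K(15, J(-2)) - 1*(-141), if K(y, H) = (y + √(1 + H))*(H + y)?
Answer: 381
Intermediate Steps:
T(n) = 0 (T(n) = -0*n = -9*0 = 0)
J(r) = 0 (J(r) = 0*(-1 + r) = 0)
K(y, H) = (H + y)*(y + √(1 + H))
K(15, J(-2)) - 1*(-141) = (15² + 0*15 + 0*√(1 + 0) + 15*√(1 + 0)) - 1*(-141) = (225 + 0 + 0*√1 + 15*√1) + 141 = (225 + 0 + 0*1 + 15*1) + 141 = (225 + 0 + 0 + 15) + 141 = 240 + 141 = 381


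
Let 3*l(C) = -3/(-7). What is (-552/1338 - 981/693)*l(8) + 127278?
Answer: 15298402375/120197 ≈ 1.2728e+5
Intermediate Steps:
l(C) = ⅐ (l(C) = (-3/(-7))/3 = (-3*(-⅐))/3 = (⅓)*(3/7) = ⅐)
(-552/1338 - 981/693)*l(8) + 127278 = (-552/1338 - 981/693)*(⅐) + 127278 = (-552*1/1338 - 981*1/693)*(⅐) + 127278 = (-92/223 - 109/77)*(⅐) + 127278 = -31391/17171*⅐ + 127278 = -31391/120197 + 127278 = 15298402375/120197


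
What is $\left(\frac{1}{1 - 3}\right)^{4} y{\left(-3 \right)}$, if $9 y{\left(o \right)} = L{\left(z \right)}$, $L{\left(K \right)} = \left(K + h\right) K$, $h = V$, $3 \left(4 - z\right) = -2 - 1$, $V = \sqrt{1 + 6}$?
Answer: $\frac{25}{144} + \frac{5 \sqrt{7}}{144} \approx 0.26548$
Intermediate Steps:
$V = \sqrt{7} \approx 2.6458$
$z = 5$ ($z = 4 - \frac{-2 - 1}{3} = 4 - -1 = 4 + 1 = 5$)
$h = \sqrt{7} \approx 2.6458$
$L{\left(K \right)} = K \left(K + \sqrt{7}\right)$ ($L{\left(K \right)} = \left(K + \sqrt{7}\right) K = K \left(K + \sqrt{7}\right)$)
$y{\left(o \right)} = \frac{25}{9} + \frac{5 \sqrt{7}}{9}$ ($y{\left(o \right)} = \frac{5 \left(5 + \sqrt{7}\right)}{9} = \frac{25 + 5 \sqrt{7}}{9} = \frac{25}{9} + \frac{5 \sqrt{7}}{9}$)
$\left(\frac{1}{1 - 3}\right)^{4} y{\left(-3 \right)} = \left(\frac{1}{1 - 3}\right)^{4} \left(\frac{25}{9} + \frac{5 \sqrt{7}}{9}\right) = \left(\frac{1}{-2}\right)^{4} \left(\frac{25}{9} + \frac{5 \sqrt{7}}{9}\right) = \left(- \frac{1}{2}\right)^{4} \left(\frac{25}{9} + \frac{5 \sqrt{7}}{9}\right) = \frac{\frac{25}{9} + \frac{5 \sqrt{7}}{9}}{16} = \frac{25}{144} + \frac{5 \sqrt{7}}{144}$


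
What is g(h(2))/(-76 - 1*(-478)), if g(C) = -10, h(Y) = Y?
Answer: -5/201 ≈ -0.024876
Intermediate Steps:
g(h(2))/(-76 - 1*(-478)) = -10/(-76 - 1*(-478)) = -10/(-76 + 478) = -10/402 = -10*1/402 = -5/201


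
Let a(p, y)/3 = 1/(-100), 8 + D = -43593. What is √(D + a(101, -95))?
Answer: I*√4360103/10 ≈ 208.81*I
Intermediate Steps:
D = -43601 (D = -8 - 43593 = -43601)
a(p, y) = -3/100 (a(p, y) = 3/(-100) = 3*(-1/100) = -3/100)
√(D + a(101, -95)) = √(-43601 - 3/100) = √(-4360103/100) = I*√4360103/10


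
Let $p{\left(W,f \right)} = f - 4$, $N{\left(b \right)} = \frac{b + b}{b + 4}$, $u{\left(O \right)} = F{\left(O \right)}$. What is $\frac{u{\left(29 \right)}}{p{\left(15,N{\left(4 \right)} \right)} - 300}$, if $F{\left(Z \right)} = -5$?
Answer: $\frac{5}{303} \approx 0.016502$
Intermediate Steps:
$u{\left(O \right)} = -5$
$N{\left(b \right)} = \frac{2 b}{4 + b}$
$p{\left(W,f \right)} = -4 + f$
$\frac{u{\left(29 \right)}}{p{\left(15,N{\left(4 \right)} \right)} - 300} = - \frac{5}{\left(-4 + 2 \cdot 4 \frac{1}{4 + 4}\right) - 300} = - \frac{5}{\left(-4 + 2 \cdot 4 \cdot \frac{1}{8}\right) - 300} = - \frac{5}{\left(-4 + 1\right) - 300} = - \frac{5}{-3 - 300} = - \frac{5}{-303} = \left(-5\right) \left(- \frac{1}{303}\right) = \frac{5}{303}$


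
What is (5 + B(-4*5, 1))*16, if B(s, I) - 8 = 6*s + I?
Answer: -1696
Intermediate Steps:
B(s, I) = 8 + I + 6*s (B(s, I) = 8 + (6*s + I) = 8 + (I + 6*s) = 8 + I + 6*s)
(5 + B(-4*5, 1))*16 = (5 + (8 + 1 + 6*(-4*5)))*16 = (5 + (8 + 1 + 6*(-20)))*16 = (5 + (8 + 1 - 120))*16 = (5 - 111)*16 = -106*16 = -1696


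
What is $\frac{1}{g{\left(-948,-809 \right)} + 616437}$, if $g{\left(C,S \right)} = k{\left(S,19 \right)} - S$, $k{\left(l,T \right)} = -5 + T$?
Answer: $\frac{1}{617260} \approx 1.6201 \cdot 10^{-6}$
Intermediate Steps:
$g{\left(C,S \right)} = 14 - S$ ($g{\left(C,S \right)} = \left(-5 + 19\right) - S = 14 - S$)
$\frac{1}{g{\left(-948,-809 \right)} + 616437} = \frac{1}{\left(14 - -809\right) + 616437} = \frac{1}{\left(14 + 809\right) + 616437} = \frac{1}{823 + 616437} = \frac{1}{617260}$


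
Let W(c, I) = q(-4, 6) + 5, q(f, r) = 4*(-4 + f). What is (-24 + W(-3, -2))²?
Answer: 2601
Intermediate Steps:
q(f, r) = -16 + 4*f
W(c, I) = -27 (W(c, I) = (-16 + 4*(-4)) + 5 = (-16 - 16) + 5 = -32 + 5 = -27)
(-24 + W(-3, -2))² = (-24 - 27)² = (-51)² = 2601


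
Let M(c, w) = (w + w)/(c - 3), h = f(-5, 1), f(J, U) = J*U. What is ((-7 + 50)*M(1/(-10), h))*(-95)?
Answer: -408500/31 ≈ -13177.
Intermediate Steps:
h = -5 (h = -5*1 = -5)
M(c, w) = 2*w/(-3 + c) (M(c, w) = (2*w)/(-3 + c) = 2*w/(-3 + c))
((-7 + 50)*M(1/(-10), h))*(-95) = ((-7 + 50)*(2*(-5)/(-3 + 1/(-10))))*(-95) = (43*(2*(-5)/(-3 - ⅒)))*(-95) = (43*(2*(-5)/(-31/10)))*(-95) = (43*(2*(-5)*(-10/31)))*(-95) = (43*(100/31))*(-95) = (4300/31)*(-95) = -408500/31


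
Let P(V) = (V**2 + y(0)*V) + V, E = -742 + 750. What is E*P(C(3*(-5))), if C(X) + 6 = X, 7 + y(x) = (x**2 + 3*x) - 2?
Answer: 4872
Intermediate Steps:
y(x) = -9 + x**2 + 3*x (y(x) = -7 + ((x**2 + 3*x) - 2) = -7 + (-2 + x**2 + 3*x) = -9 + x**2 + 3*x)
E = 8
C(X) = -6 + X
P(V) = V**2 - 8*V (P(V) = (V**2 + (-9 + 0**2 + 3*0)*V) + V = (V**2 + (-9 + 0 + 0)*V) + V = (V**2 - 9*V) + V = V**2 - 8*V)
E*P(C(3*(-5))) = 8*((-6 + 3*(-5))*(-8 + (-6 + 3*(-5)))) = 8*((-6 - 15)*(-8 + (-6 - 15))) = 8*(-21*(-8 - 21)) = 8*(-21*(-29)) = 8*609 = 4872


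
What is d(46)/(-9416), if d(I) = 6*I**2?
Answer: -1587/1177 ≈ -1.3483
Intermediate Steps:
d(46)/(-9416) = (6*46**2)/(-9416) = (6*2116)*(-1/9416) = 12696*(-1/9416) = -1587/1177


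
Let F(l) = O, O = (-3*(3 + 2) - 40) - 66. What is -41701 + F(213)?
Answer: -41822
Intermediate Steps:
O = -121 (O = (-3*5 - 40) - 66 = (-15 - 40) - 66 = -55 - 66 = -121)
F(l) = -121
-41701 + F(213) = -41701 - 121 = -41822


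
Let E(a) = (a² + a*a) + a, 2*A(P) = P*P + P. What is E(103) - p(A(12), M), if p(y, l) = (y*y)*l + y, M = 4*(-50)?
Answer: 1238043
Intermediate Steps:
M = -200
A(P) = P/2 + P²/2 (A(P) = (P*P + P)/2 = (P² + P)/2 = (P + P²)/2 = P/2 + P²/2)
E(a) = a + 2*a² (E(a) = (a² + a²) + a = 2*a² + a = a + 2*a²)
p(y, l) = y + l*y² (p(y, l) = y²*l + y = l*y² + y = y + l*y²)
E(103) - p(A(12), M) = 103*(1 + 2*103) - (½)*12*(1 + 12)*(1 - 100*12*(1 + 12)) = 103*(1 + 206) - (½)*12*13*(1 - 100*12*13) = 103*207 - 78*(1 - 200*78) = 21321 - 78*(1 - 15600) = 21321 - 78*(-15599) = 21321 - 1*(-1216722) = 21321 + 1216722 = 1238043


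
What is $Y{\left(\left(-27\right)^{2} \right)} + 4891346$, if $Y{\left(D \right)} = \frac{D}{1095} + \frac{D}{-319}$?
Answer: $\frac{569523682942}{116435} \approx 4.8913 \cdot 10^{6}$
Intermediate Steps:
$Y{\left(D \right)} = - \frac{776 D}{349305}$ ($Y{\left(D \right)} = D \frac{1}{1095} + D \left(- \frac{1}{319}\right) = \frac{D}{1095} - \frac{D}{319} = - \frac{776 D}{349305}$)
$Y{\left(\left(-27\right)^{2} \right)} + 4891346 = - \frac{776 \left(-27\right)^{2}}{349305} + 4891346 = \left(- \frac{776}{349305}\right) 729 + 4891346 = - \frac{188568}{116435} + 4891346 = \frac{569523682942}{116435}$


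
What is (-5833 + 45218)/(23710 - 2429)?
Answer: 39385/21281 ≈ 1.8507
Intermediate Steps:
(-5833 + 45218)/(23710 - 2429) = 39385/21281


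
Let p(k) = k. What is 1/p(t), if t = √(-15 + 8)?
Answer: -I*√7/7 ≈ -0.37796*I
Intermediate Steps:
t = I*√7 (t = √(-7) = I*√7 ≈ 2.6458*I)
1/p(t) = 1/(I*√7) = -I*√7/7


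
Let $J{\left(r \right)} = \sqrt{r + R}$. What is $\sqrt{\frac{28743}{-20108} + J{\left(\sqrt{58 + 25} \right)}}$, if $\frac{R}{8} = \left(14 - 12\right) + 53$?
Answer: $\frac{\sqrt{-1194141 + 835396 \sqrt{440 + \sqrt{83}}}}{914} \approx 4.4455$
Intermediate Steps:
$R = 440$ ($R = 8 \left(\left(14 - 12\right) + 53\right) = 8 \left(2 + 53\right) = 8 \cdot 55 = 440$)
$J{\left(r \right)} = \sqrt{440 + r}$ ($J{\left(r \right)} = \sqrt{r + 440} = \sqrt{440 + r}$)
$\sqrt{\frac{28743}{-20108} + J{\left(\sqrt{58 + 25} \right)}} = \sqrt{\frac{28743}{-20108} + \sqrt{440 + \sqrt{58 + 25}}} = \sqrt{28743 \left(- \frac{1}{20108}\right) + \sqrt{440 + \sqrt{83}}} = \sqrt{- \frac{2613}{1828} + \sqrt{440 + \sqrt{83}}}$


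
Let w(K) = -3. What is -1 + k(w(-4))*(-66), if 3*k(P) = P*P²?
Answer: 593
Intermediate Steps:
k(P) = P³/3 (k(P) = (P*P²)/3 = P³/3)
-1 + k(w(-4))*(-66) = -1 + ((⅓)*(-3)³)*(-66) = -1 + ((⅓)*(-27))*(-66) = -1 - 9*(-66) = -1 + 594 = 593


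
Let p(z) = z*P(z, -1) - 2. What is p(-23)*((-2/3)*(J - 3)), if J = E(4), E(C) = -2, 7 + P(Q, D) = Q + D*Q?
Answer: 530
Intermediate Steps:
P(Q, D) = -7 + Q + D*Q (P(Q, D) = -7 + (Q + D*Q) = -7 + Q + D*Q)
J = -2
p(z) = -2 - 7*z (p(z) = z*(-7 + z - z) - 2 = z*(-7) - 2 = -7*z - 2 = -2 - 7*z)
p(-23)*((-2/3)*(J - 3)) = (-2 - 7*(-23))*((-2/3)*(-2 - 3)) = (-2 + 161)*(-2*1/3*(-5)) = 159*(-2/3*(-5)) = 159*(10/3) = 530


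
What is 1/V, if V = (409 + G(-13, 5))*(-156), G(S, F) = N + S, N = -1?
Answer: -1/61620 ≈ -1.6228e-5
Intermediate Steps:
G(S, F) = -1 + S
V = -61620 (V = (409 + (-1 - 13))*(-156) = (409 - 14)*(-156) = 395*(-156) = -61620)
1/V = 1/(-61620) = -1/61620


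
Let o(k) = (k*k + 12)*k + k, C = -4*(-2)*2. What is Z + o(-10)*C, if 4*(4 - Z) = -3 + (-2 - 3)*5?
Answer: -18069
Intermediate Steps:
Z = 11 (Z = 4 - (-3 + (-2 - 3)*5)/4 = 4 - (-3 - 5*5)/4 = 4 - (-3 - 25)/4 = 4 - 1/4*(-28) = 4 + 7 = 11)
C = 16 (C = 8*2 = 16)
o(k) = k + k*(12 + k**2) (o(k) = (k**2 + 12)*k + k = (12 + k**2)*k + k = k*(12 + k**2) + k = k + k*(12 + k**2))
Z + o(-10)*C = 11 - 10*(13 + (-10)**2)*16 = 11 - 10*(13 + 100)*16 = 11 - 10*113*16 = 11 - 1130*16 = 11 - 18080 = -18069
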